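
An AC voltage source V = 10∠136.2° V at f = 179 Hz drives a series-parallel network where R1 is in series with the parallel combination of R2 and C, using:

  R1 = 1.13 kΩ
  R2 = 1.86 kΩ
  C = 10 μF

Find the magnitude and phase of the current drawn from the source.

Step 1 — Angular frequency: ω = 2π·f = 2π·179 = 1125 rad/s.
Step 2 — Component impedances:
  R1: Z = R = 1130 Ω
  R2: Z = R = 1860 Ω
  C: Z = 1/(jωC) = -j/(ω·C) = 0 - j88.91 Ω
Step 3 — Parallel branch: R2 || C = 1/(1/R2 + 1/C) = 4.241 - j88.71 Ω.
Step 4 — Series with R1: Z_total = R1 + (R2 || C) = 1134 - j88.71 Ω = 1138∠-4.5° Ω.
Step 5 — Source phasor: V = 10∠136.2° V = -7.218 + j6.921 V.
Step 6 — Ohm's law: I = V / Z_total = (-7.218 + j6.921) / (1134 - j88.71) = -0.006799 + j0.00557 A.
Step 7 — Convert to polar: |I| = 0.00879 A, ∠I = 140.7°.

I = 0.00879∠140.7° A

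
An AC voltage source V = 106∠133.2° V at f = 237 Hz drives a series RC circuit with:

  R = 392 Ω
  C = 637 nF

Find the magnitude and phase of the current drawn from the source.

Step 1 — Angular frequency: ω = 2π·f = 2π·237 = 1489 rad/s.
Step 2 — Component impedances:
  R: Z = R = 392 Ω
  C: Z = 1/(jωC) = -j/(ω·C) = 0 - j1054 Ω
Step 3 — Series combination: Z_total = R + C = 392 - j1054 Ω = 1125∠-69.6° Ω.
Step 4 — Source phasor: V = 106∠133.2° V = -72.56 + j77.27 V.
Step 5 — Ohm's law: I = V / Z_total = (-72.56 + j77.27) / (392 - j1054) = -0.08688 - j0.03653 A.
Step 6 — Convert to polar: |I| = 0.09424 A, ∠I = -157.2°.

I = 0.09424∠-157.2° A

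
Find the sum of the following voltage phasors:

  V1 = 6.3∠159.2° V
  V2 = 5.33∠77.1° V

Step 1 — Convert each phasor to rectangular form:
  V1 = 6.3·(cos(159.2°) + j·sin(159.2°)) = -5.889 + j2.237 V
  V2 = 5.33·(cos(77.1°) + j·sin(77.1°)) = 1.19 + j5.195 V
Step 2 — Sum components: V_total = -4.699 + j7.433 V.
Step 3 — Convert to polar: |V_total| = 8.794 V, ∠V_total = 122.3°.

V_total = 8.794∠122.3° V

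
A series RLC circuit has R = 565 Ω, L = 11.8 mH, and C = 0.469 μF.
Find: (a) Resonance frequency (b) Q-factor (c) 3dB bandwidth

Step 1 — Resonance condition Im(Z)=0 gives ω₀ = 1/√(LC).
Step 2 — ω₀ = 1/√(0.0118·4.69e-07) = 1.344e+04 rad/s.
Step 3 — f₀ = ω₀/(2π) = 2139 Hz.
Step 4 — Series Q: Q = ω₀L/R = 1.344e+04·0.0118/565 = 0.2807.
Step 5 — 3dB bandwidth: Δω = ω₀/Q = 4.788e+04 rad/s; BW = Δω/(2π) = 7621 Hz.

(a) f₀ = 2139 Hz  (b) Q = 0.2807  (c) BW = 7621 Hz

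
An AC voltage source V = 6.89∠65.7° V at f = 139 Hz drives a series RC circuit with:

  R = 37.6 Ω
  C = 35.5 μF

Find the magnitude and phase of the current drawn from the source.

Step 1 — Angular frequency: ω = 2π·f = 2π·139 = 873.4 rad/s.
Step 2 — Component impedances:
  R: Z = R = 37.6 Ω
  C: Z = 1/(jωC) = -j/(ω·C) = 0 - j32.25 Ω
Step 3 — Series combination: Z_total = R + C = 37.6 - j32.25 Ω = 49.54∠-40.6° Ω.
Step 4 — Source phasor: V = 6.89∠65.7° V = 2.835 + j6.28 V.
Step 5 — Ohm's law: I = V / Z_total = (2.835 + j6.28) / (37.6 - j32.25) = -0.03909 + j0.1335 A.
Step 6 — Convert to polar: |I| = 0.1391 A, ∠I = 106.3°.

I = 0.1391∠106.3° A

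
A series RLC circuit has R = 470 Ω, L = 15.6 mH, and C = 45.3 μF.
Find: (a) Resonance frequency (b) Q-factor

Step 1 — Resonance condition Im(Z)=0 gives ω₀ = 1/√(LC).
Step 2 — ω₀ = 1/√(0.0156·4.53e-05) = 1190 rad/s.
Step 3 — f₀ = ω₀/(2π) = 189.3 Hz.
Step 4 — Series Q: Q = ω₀L/R = 1190·0.0156/470 = 0.03948.

(a) f₀ = 189.3 Hz  (b) Q = 0.03948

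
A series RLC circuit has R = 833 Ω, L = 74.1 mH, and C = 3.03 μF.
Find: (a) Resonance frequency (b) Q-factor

Step 1 — Resonance condition Im(Z)=0 gives ω₀ = 1/√(LC).
Step 2 — ω₀ = 1/√(0.0741·3.03e-06) = 2110 rad/s.
Step 3 — f₀ = ω₀/(2π) = 335.9 Hz.
Step 4 — Series Q: Q = ω₀L/R = 2110·0.0741/833 = 0.1877.

(a) f₀ = 335.9 Hz  (b) Q = 0.1877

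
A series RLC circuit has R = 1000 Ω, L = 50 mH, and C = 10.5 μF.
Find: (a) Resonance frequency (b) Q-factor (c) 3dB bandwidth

Step 1 — Resonance: ω₀ = 1/√(LC) = 1/√(0.05·1.05e-05) = 1380 rad/s.
Step 2 — f₀ = ω₀/(2π) = 219.7 Hz.
Step 3 — Series Q: Q = ω₀L/R = 1380·0.05/1000 = 0.06901.
Step 4 — Bandwidth: Δω = ω₀/Q = 2e+04 rad/s; BW = Δω/(2π) = 3183 Hz.

(a) f₀ = 219.7 Hz  (b) Q = 0.06901  (c) BW = 3183 Hz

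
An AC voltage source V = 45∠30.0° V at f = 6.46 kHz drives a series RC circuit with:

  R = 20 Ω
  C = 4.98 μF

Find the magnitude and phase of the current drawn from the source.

Step 1 — Angular frequency: ω = 2π·f = 2π·6460 = 4.059e+04 rad/s.
Step 2 — Component impedances:
  R: Z = R = 20 Ω
  C: Z = 1/(jωC) = -j/(ω·C) = 0 - j4.947 Ω
Step 3 — Series combination: Z_total = R + C = 20 - j4.947 Ω = 20.6∠-13.9° Ω.
Step 4 — Source phasor: V = 45∠30.0° V = 38.97 + j22.5 V.
Step 5 — Ohm's law: I = V / Z_total = (38.97 + j22.5) / (20 - j4.947) = 1.574 + j1.514 A.
Step 6 — Convert to polar: |I| = 2.184 A, ∠I = 43.9°.

I = 2.184∠43.9° A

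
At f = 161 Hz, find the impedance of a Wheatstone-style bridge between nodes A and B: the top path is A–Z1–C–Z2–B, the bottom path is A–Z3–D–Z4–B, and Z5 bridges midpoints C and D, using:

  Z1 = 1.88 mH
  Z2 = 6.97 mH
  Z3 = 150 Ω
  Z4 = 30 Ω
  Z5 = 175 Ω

Step 1 — Angular frequency: ω = 2π·f = 2π·161 = 1012 rad/s.
Step 2 — Component impedances:
  Z1: Z = jωL = j·1012·0.00188 = 0 + j1.902 Ω
  Z2: Z = jωL = j·1012·0.00697 = 0 + j7.051 Ω
  Z3: Z = R = 150 Ω
  Z4: Z = R = 30 Ω
  Z5: Z = R = 175 Ω
Step 3 — Bridge requires nodal analysis (the Z5 bridge couples midpoints C and D, so the two paths cannot be reduced to a simple series/parallel combination). Setting node B to ground and injecting 1 A at node A, the 3-node admittance system at A, C, D solves to V_A = Z_AB = 0.5969 + j8.911 Ω = 8.931∠86.2° Ω.

Z = 0.5969 + j8.911 Ω = 8.931∠86.2° Ω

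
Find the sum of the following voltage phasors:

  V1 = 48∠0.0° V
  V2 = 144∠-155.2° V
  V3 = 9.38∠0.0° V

Step 1 — Convert each phasor to rectangular form:
  V1 = 48·(cos(0.0°) + j·sin(0.0°)) = 48 V
  V2 = 144·(cos(-155.2°) + j·sin(-155.2°)) = -130.7 - j60.4 V
  V3 = 9.38·(cos(0.0°) + j·sin(0.0°)) = 9.38 V
Step 2 — Sum components: V_total = -73.34 - j60.4 V.
Step 3 — Convert to polar: |V_total| = 95.01 V, ∠V_total = -140.5°.

V_total = 95.01∠-140.5° V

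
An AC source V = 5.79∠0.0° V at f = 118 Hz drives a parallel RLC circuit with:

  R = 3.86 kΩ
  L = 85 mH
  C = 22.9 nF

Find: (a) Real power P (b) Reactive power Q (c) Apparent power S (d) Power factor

Step 1 — Angular frequency: ω = 2π·f = 2π·118 = 741.4 rad/s.
Step 2 — Component impedances:
  R: Z = R = 3860 Ω
  L: Z = jωL = j·741.4·0.085 = 0 + j63.02 Ω
  C: Z = 1/(jωC) = -j/(ω·C) = 0 - j5.89e+04 Ω
Step 3 — Parallel combination: 1/Z_total = 1/R + 1/L + 1/C; Z_total = 1.031 + j63.07 Ω = 63.08∠89.1° Ω.
Step 4 — Source phasor: V = 5.79∠0.0° V = 5.79 V.
Step 5 — Current: I = V / Z = 0.0015 - j0.09178 A = 0.09179∠-89.1° A.
Step 6 — Complex power: S = V·I* = 0.008685 + j0.5314 VA.
Step 7 — Real power: P = Re(S) = 0.008685 W.
Step 8 — Reactive power: Q = Im(S) = 0.5314 VAR.
Step 9 — Apparent power: |S| = 0.5315 VA.
Step 10 — Power factor: PF = P/|S| = 0.01634 (lagging).

(a) P = 0.008685 W  (b) Q = 0.5314 VAR  (c) S = 0.5315 VA  (d) PF = 0.01634 (lagging)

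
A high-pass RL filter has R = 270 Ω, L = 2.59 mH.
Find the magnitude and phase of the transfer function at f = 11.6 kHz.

Step 1 — Angular frequency: ω = 2π·1.16e+04 = 7.288e+04 rad/s.
Step 2 — Transfer function: H(jω) = jωL/(R + jωL).
Step 3 — Numerator jωL = j·188.8; denominator R + jωL = 270 + j188.8.
Step 4 — H = 0.3283 + j0.4696.
Step 5 — Magnitude: |H| = 0.573 (-4.8 dB); phase: φ = 55.0°.

|H| = 0.573 (-4.8 dB), φ = 55.0°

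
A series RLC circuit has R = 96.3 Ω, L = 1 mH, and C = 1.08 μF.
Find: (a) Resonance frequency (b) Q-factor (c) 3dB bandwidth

Step 1 — Resonance: ω₀ = 1/√(LC) = 1/√(0.001·1.08e-06) = 3.043e+04 rad/s.
Step 2 — f₀ = ω₀/(2π) = 4843 Hz.
Step 3 — Series Q: Q = ω₀L/R = 3.043e+04·0.001/96.3 = 0.316.
Step 4 — Bandwidth: Δω = ω₀/Q = 9.63e+04 rad/s; BW = Δω/(2π) = 1.533e+04 Hz.

(a) f₀ = 4843 Hz  (b) Q = 0.316  (c) BW = 1.533e+04 Hz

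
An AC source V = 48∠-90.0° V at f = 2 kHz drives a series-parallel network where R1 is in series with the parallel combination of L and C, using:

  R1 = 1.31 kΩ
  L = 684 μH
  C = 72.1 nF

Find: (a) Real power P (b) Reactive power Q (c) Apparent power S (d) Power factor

Step 1 — Angular frequency: ω = 2π·f = 2π·2000 = 1.257e+04 rad/s.
Step 2 — Component impedances:
  R1: Z = R = 1310 Ω
  L: Z = jωL = j·1.257e+04·0.000684 = 0 + j8.595 Ω
  C: Z = 1/(jωC) = -j/(ω·C) = 0 - j1104 Ω
Step 3 — Parallel branch: L || C = 1/(1/L + 1/C) = 0 + j8.663 Ω.
Step 4 — Series with R1: Z_total = R1 + (L || C) = 1310 + j8.663 Ω = 1310∠0.4° Ω.
Step 5 — Source phasor: V = 48∠-90.0° V = 0 - j48 V.
Step 6 — Current: I = V / Z = -0.0002423 - j0.03664 A = 0.03664∠-90.4° A.
Step 7 — Complex power: S = V·I* = 1.759 + j0.01163 VA.
Step 8 — Real power: P = Re(S) = 1.759 W.
Step 9 — Reactive power: Q = Im(S) = 0.01163 VAR.
Step 10 — Apparent power: |S| = 1.759 VA.
Step 11 — Power factor: PF = P/|S| = 1 (lagging).

(a) P = 1.759 W  (b) Q = 0.01163 VAR  (c) S = 1.759 VA  (d) PF = 1 (lagging)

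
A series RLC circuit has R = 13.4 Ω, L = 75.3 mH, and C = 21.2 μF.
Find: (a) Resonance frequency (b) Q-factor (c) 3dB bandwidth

Step 1 — Resonance condition Im(Z)=0 gives ω₀ = 1/√(LC).
Step 2 — ω₀ = 1/√(0.0753·2.12e-05) = 791.5 rad/s.
Step 3 — f₀ = ω₀/(2π) = 126 Hz.
Step 4 — Series Q: Q = ω₀L/R = 791.5·0.0753/13.4 = 4.448.
Step 5 — 3dB bandwidth: Δω = ω₀/Q = 178 rad/s; BW = Δω/(2π) = 28.32 Hz.

(a) f₀ = 126 Hz  (b) Q = 4.448  (c) BW = 28.32 Hz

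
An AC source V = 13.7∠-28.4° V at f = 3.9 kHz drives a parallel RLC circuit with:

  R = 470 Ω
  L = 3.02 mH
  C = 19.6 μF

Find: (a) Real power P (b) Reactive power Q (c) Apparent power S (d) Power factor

Step 1 — Angular frequency: ω = 2π·f = 2π·3900 = 2.45e+04 rad/s.
Step 2 — Component impedances:
  R: Z = R = 470 Ω
  L: Z = jωL = j·2.45e+04·0.00302 = 0 + j74 Ω
  C: Z = 1/(jωC) = -j/(ω·C) = 0 - j2.082 Ω
Step 3 — Parallel combination: 1/Z_total = 1/R + 1/L + 1/C; Z_total = 0.009765 - j2.142 Ω = 2.142∠-89.7° Ω.
Step 4 — Source phasor: V = 13.7∠-28.4° V = 12.05 - j6.516 V.
Step 5 — Current: I = V / Z = 3.067 + j5.611 A = 6.395∠61.3° A.
Step 6 — Complex power: S = V·I* = 0.3993 - j87.61 VA.
Step 7 — Real power: P = Re(S) = 0.3993 W.
Step 8 — Reactive power: Q = Im(S) = -87.61 VAR.
Step 9 — Apparent power: |S| = 87.61 VA.
Step 10 — Power factor: PF = P/|S| = 0.004558 (leading).

(a) P = 0.3993 W  (b) Q = -87.61 VAR  (c) S = 87.61 VA  (d) PF = 0.004558 (leading)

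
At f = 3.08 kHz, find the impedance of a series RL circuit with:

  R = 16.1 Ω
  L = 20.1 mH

Step 1 — Angular frequency: ω = 2π·f = 2π·3080 = 1.935e+04 rad/s.
Step 2 — Component impedances:
  R: Z = R = 16.1 Ω
  L: Z = jωL = j·1.935e+04·0.0201 = 0 + j389 Ω
Step 3 — Series combination: Z_total = R + L = 16.1 + j389 Ω = 389.3∠87.6° Ω.

Z = 16.1 + j389 Ω = 389.3∠87.6° Ω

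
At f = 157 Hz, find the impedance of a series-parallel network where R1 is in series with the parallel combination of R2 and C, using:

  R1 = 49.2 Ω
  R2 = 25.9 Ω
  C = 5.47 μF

Step 1 — Angular frequency: ω = 2π·f = 2π·157 = 986.5 rad/s.
Step 2 — Component impedances:
  R1: Z = R = 49.2 Ω
  R2: Z = R = 25.9 Ω
  C: Z = 1/(jωC) = -j/(ω·C) = 0 - j185.3 Ω
Step 3 — Parallel branch: R2 || C = 1/(1/R2 + 1/C) = 25.4 - j3.55 Ω.
Step 4 — Series with R1: Z_total = R1 + (R2 || C) = 74.6 - j3.55 Ω = 74.69∠-2.7° Ω.

Z = 74.6 - j3.55 Ω = 74.69∠-2.7° Ω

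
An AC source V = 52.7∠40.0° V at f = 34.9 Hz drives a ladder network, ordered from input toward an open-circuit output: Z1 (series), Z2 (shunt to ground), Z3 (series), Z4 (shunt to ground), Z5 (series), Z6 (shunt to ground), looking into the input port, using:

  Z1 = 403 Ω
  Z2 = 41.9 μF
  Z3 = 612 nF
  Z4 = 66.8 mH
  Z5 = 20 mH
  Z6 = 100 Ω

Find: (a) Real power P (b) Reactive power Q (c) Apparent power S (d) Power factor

Step 1 — Angular frequency: ω = 2π·f = 2π·34.9 = 219.3 rad/s.
Step 2 — Component impedances:
  Z1: Z = R = 403 Ω
  Z2: Z = 1/(jωC) = -j/(ω·C) = 0 - j108.8 Ω
  Z3: Z = 1/(jωC) = -j/(ω·C) = 0 - j7451 Ω
  Z4: Z = jωL = j·219.3·0.0668 = 0 + j14.65 Ω
  Z5: Z = jωL = j·219.3·0.02 = 0 + j4.386 Ω
  Z6: Z = R = 100 Ω
Step 3 — Ladder network (open output): work backward from the far end, alternating series and parallel combinations. Z_in = 403 - j107.3 Ω = 417∠-14.9° Ω.
Step 4 — Source phasor: V = 52.7∠40.0° V = 40.37 + j33.87 V.
Step 5 — Current: I = V / Z = 0.07265 + j0.1034 A = 0.1264∠54.9° A.
Step 6 — Complex power: S = V·I* = 6.436 - j1.713 VA.
Step 7 — Real power: P = Re(S) = 6.436 W.
Step 8 — Reactive power: Q = Im(S) = -1.713 VAR.
Step 9 — Apparent power: |S| = 6.66 VA.
Step 10 — Power factor: PF = P/|S| = 0.9664 (leading).

(a) P = 6.436 W  (b) Q = -1.713 VAR  (c) S = 6.66 VA  (d) PF = 0.9664 (leading)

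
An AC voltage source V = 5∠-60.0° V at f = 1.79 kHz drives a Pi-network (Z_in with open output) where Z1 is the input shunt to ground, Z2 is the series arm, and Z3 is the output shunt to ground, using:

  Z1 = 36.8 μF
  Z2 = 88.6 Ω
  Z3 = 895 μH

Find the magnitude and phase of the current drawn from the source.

Step 1 — Angular frequency: ω = 2π·f = 2π·1790 = 1.125e+04 rad/s.
Step 2 — Component impedances:
  Z1: Z = 1/(jωC) = -j/(ω·C) = 0 - j2.416 Ω
  Z2: Z = R = 88.6 Ω
  Z3: Z = jωL = j·1.125e+04·0.000895 = 0 + j10.07 Ω
Step 3 — With open output, the series arm Z2 and the output shunt Z3 appear in series to ground: Z2 + Z3 = 88.6 + j10.07 Ω.
Step 4 — Parallel with input shunt Z1: Z_in = Z1 || (Z2 + Z3) = 0.0654 - j2.422 Ω = 2.423∠-88.5° Ω.
Step 5 — Source phasor: V = 5∠-60.0° V = 2.5 - j4.33 V.
Step 6 — Ohm's law: I = V / Z_total = (2.5 - j4.33) / (0.0654 - j2.422) = 1.815 + j0.9833 A.
Step 7 — Convert to polar: |I| = 2.064 A, ∠I = 28.5°.

I = 2.064∠28.5° A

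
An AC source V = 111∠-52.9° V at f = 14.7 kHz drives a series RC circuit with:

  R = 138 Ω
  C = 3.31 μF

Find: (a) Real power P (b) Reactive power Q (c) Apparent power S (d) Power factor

Step 1 — Angular frequency: ω = 2π·f = 2π·1.47e+04 = 9.236e+04 rad/s.
Step 2 — Component impedances:
  R: Z = R = 138 Ω
  C: Z = 1/(jωC) = -j/(ω·C) = 0 - j3.271 Ω
Step 3 — Series combination: Z_total = R + C = 138 - j3.271 Ω = 138∠-1.4° Ω.
Step 4 — Source phasor: V = 111∠-52.9° V = 66.96 - j88.53 V.
Step 5 — Current: I = V / Z = 0.5001 - j0.6297 A = 0.8041∠-51.5° A.
Step 6 — Complex power: S = V·I* = 89.23 - j2.115 VA.
Step 7 — Real power: P = Re(S) = 89.23 W.
Step 8 — Reactive power: Q = Im(S) = -2.115 VAR.
Step 9 — Apparent power: |S| = 89.26 VA.
Step 10 — Power factor: PF = P/|S| = 0.9997 (leading).

(a) P = 89.23 W  (b) Q = -2.115 VAR  (c) S = 89.26 VA  (d) PF = 0.9997 (leading)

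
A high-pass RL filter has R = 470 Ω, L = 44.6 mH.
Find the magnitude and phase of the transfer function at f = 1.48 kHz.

Step 1 — Angular frequency: ω = 2π·1480 = 9299 rad/s.
Step 2 — Transfer function: H(jω) = jωL/(R + jωL).
Step 3 — Numerator jωL = j·414.7; denominator R + jωL = 470 + j414.7.
Step 4 — H = 0.4378 + j0.4961.
Step 5 — Magnitude: |H| = 0.6617 (-3.6 dB); phase: φ = 48.6°.

|H| = 0.6617 (-3.6 dB), φ = 48.6°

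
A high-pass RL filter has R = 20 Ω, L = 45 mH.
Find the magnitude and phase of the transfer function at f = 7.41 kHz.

Step 1 — Angular frequency: ω = 2π·7410 = 4.656e+04 rad/s.
Step 2 — Transfer function: H(jω) = jωL/(R + jωL).
Step 3 — Numerator jωL = j·2095; denominator R + jωL = 20 + j2095.
Step 4 — H = 0.9999 + j0.009545.
Step 5 — Magnitude: |H| = 1 (-0.0 dB); phase: φ = 0.5°.

|H| = 1 (-0.0 dB), φ = 0.5°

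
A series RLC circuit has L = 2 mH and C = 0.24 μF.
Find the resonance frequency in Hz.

Step 1 — Resonance condition Im(Z)=0 gives ω₀ = 1/√(LC).
Step 2 — ω₀ = 1/√(0.002·2.4e-07) = 4.564e+04 rad/s.
Step 3 — f₀ = ω₀/(2π) = 7264 Hz.

f₀ = 7264 Hz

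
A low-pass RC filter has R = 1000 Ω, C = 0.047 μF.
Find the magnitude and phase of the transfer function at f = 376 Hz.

Step 1 — Angular frequency: ω = 2π·376 = 2362 rad/s.
Step 2 — Transfer function: H(jω) = 1/(1 + jωRC).
Step 3 — Denominator: 1 + jωRC = 1 + j·2362·1000·4.7e-08 = 1 + j0.111.
Step 4 — H = 0.9878 - j0.1097.
Step 5 — Magnitude: |H| = 0.9939 (-0.1 dB); phase: φ = -6.3°.

|H| = 0.9939 (-0.1 dB), φ = -6.3°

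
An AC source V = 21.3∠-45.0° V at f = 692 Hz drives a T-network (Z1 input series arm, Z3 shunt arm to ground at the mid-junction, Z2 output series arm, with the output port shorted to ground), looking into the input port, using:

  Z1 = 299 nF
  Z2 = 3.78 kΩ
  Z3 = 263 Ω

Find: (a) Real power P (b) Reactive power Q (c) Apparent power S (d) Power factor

Step 1 — Angular frequency: ω = 2π·f = 2π·692 = 4348 rad/s.
Step 2 — Component impedances:
  Z1: Z = 1/(jωC) = -j/(ω·C) = 0 - j769.2 Ω
  Z2: Z = R = 3780 Ω
  Z3: Z = R = 263 Ω
Step 3 — With the output port shorted to ground, the output series arm Z2 runs from the junction to ground; the shunt arm Z3 also runs from the junction to ground. They appear in parallel: Z3 || Z2 = 245.9 Ω.
Step 4 — Series with input arm Z1: Z_in = Z1 + (Z3 || Z2) = 245.9 - j769.2 Ω = 807.6∠-72.3° Ω.
Step 5 — Source phasor: V = 21.3∠-45.0° V = 15.06 - j15.06 V.
Step 6 — Current: I = V / Z = 0.02344 + j0.01209 A = 0.02638∠27.3° A.
Step 7 — Complex power: S = V·I* = 0.1711 - j0.5351 VA.
Step 8 — Real power: P = Re(S) = 0.1711 W.
Step 9 — Reactive power: Q = Im(S) = -0.5351 VAR.
Step 10 — Apparent power: |S| = 0.5618 VA.
Step 11 — Power factor: PF = P/|S| = 0.3045 (leading).

(a) P = 0.1711 W  (b) Q = -0.5351 VAR  (c) S = 0.5618 VA  (d) PF = 0.3045 (leading)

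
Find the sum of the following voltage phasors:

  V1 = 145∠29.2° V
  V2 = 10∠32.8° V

Step 1 — Convert each phasor to rectangular form:
  V1 = 145·(cos(29.2°) + j·sin(29.2°)) = 126.6 + j70.74 V
  V2 = 10·(cos(32.8°) + j·sin(32.8°)) = 8.406 + j5.417 V
Step 2 — Sum components: V_total = 135 + j76.16 V.
Step 3 — Convert to polar: |V_total| = 155 V, ∠V_total = 29.4°.

V_total = 155∠29.4° V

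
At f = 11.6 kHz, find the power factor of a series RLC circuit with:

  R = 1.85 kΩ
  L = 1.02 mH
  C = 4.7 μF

Step 1 — Angular frequency: ω = 2π·f = 2π·1.16e+04 = 7.288e+04 rad/s.
Step 2 — Component impedances:
  R: Z = R = 1850 Ω
  L: Z = jωL = j·7.288e+04·0.00102 = 0 + j74.34 Ω
  C: Z = 1/(jωC) = -j/(ω·C) = 0 - j2.919 Ω
Step 3 — Series combination: Z_total = R + L + C = 1850 + j71.42 Ω = 1851∠2.2° Ω.
Step 4 — Power factor: PF = cos(φ) = Re(Z)/|Z| = 1850/1851.38 = 0.9993.
Step 5 — Type: Im(Z) = 71.42 ⇒ lagging (phase φ = 2.2°).

PF = 0.9993 (lagging, φ = 2.2°)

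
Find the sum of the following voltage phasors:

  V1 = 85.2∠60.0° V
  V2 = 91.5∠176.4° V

Step 1 — Convert each phasor to rectangular form:
  V1 = 85.2·(cos(60.0°) + j·sin(60.0°)) = 42.6 + j73.79 V
  V2 = 91.5·(cos(176.4°) + j·sin(176.4°)) = -91.32 + j5.745 V
Step 2 — Sum components: V_total = -48.72 + j79.53 V.
Step 3 — Convert to polar: |V_total| = 93.27 V, ∠V_total = 121.5°.

V_total = 93.27∠121.5° V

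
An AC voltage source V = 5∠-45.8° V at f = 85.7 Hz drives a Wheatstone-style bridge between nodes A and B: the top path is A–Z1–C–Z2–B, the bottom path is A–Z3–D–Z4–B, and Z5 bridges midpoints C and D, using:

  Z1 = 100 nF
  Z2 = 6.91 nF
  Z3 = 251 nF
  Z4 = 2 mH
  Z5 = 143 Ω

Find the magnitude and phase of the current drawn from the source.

Step 1 — Angular frequency: ω = 2π·f = 2π·85.7 = 538.5 rad/s.
Step 2 — Component impedances:
  Z1: Z = 1/(jωC) = -j/(ω·C) = 0 - j1.857e+04 Ω
  Z2: Z = 1/(jωC) = -j/(ω·C) = 0 - j2.688e+05 Ω
  Z3: Z = 1/(jωC) = -j/(ω·C) = 0 - j7399 Ω
  Z4: Z = jωL = j·538.5·0.002 = 0 + j1.077 Ω
  Z5: Z = R = 143 Ω
Step 3 — Bridge requires nodal analysis (the Z5 bridge couples midpoints C and D, so the two paths cannot be reduced to a simple series/parallel combination). Setting node B to ground and injecting 1 A at node A, the 3-node admittance system at A, C, D solves to V_A = Z_AB = 11.61 - j5290 Ω = 5290∠-89.9° Ω.
Step 4 — Source phasor: V = 5∠-45.8° V = 3.486 - j3.585 V.
Step 5 — Ohm's law: I = V / Z_total = (3.486 - j3.585) / (11.61 - j5290) = 0.0006791 + j0.0006575 A.
Step 6 — Convert to polar: |I| = 0.0009452 A, ∠I = 44.1°.

I = 0.0009452∠44.1° A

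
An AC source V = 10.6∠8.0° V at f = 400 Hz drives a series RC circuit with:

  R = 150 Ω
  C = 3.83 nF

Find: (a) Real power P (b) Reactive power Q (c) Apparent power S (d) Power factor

Step 1 — Angular frequency: ω = 2π·f = 2π·400 = 2513 rad/s.
Step 2 — Component impedances:
  R: Z = R = 150 Ω
  C: Z = 1/(jωC) = -j/(ω·C) = 0 - j1.039e+05 Ω
Step 3 — Series combination: Z_total = R + C = 150 - j1.039e+05 Ω = 1.039e+05∠-89.9° Ω.
Step 4 — Source phasor: V = 10.6∠8.0° V = 10.5 + j1.475 V.
Step 5 — Current: I = V / Z = -1.405e-05 + j0.0001011 A = 0.000102∠97.9° A.
Step 6 — Complex power: S = V·I* = 1.562e-06 - j0.001082 VA.
Step 7 — Real power: P = Re(S) = 1.562e-06 W.
Step 8 — Reactive power: Q = Im(S) = -0.001082 VAR.
Step 9 — Apparent power: |S| = 0.001082 VA.
Step 10 — Power factor: PF = P/|S| = 0.001444 (leading).

(a) P = 1.562e-06 W  (b) Q = -0.001082 VAR  (c) S = 0.001082 VA  (d) PF = 0.001444 (leading)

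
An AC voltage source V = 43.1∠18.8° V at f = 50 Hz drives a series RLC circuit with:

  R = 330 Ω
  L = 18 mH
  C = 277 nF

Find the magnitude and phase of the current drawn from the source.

Step 1 — Angular frequency: ω = 2π·f = 2π·50 = 314.2 rad/s.
Step 2 — Component impedances:
  R: Z = R = 330 Ω
  L: Z = jωL = j·314.2·0.018 = 0 + j5.655 Ω
  C: Z = 1/(jωC) = -j/(ω·C) = 0 - j1.149e+04 Ω
Step 3 — Series combination: Z_total = R + L + C = 330 - j1.149e+04 Ω = 1.149e+04∠-88.4° Ω.
Step 4 — Source phasor: V = 43.1∠18.8° V = 40.8 + j13.89 V.
Step 5 — Ohm's law: I = V / Z_total = (40.8 + j13.89) / (330 - j1.149e+04) = -0.001106 + j0.003584 A.
Step 6 — Convert to polar: |I| = 0.003751 A, ∠I = 107.2°.

I = 0.003751∠107.2° A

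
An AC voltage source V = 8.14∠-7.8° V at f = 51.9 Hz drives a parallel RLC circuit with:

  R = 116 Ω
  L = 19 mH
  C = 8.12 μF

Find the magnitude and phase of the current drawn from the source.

Step 1 — Angular frequency: ω = 2π·f = 2π·51.9 = 326.1 rad/s.
Step 2 — Component impedances:
  R: Z = R = 116 Ω
  L: Z = jωL = j·326.1·0.019 = 0 + j6.196 Ω
  C: Z = 1/(jωC) = -j/(ω·C) = 0 - j377.7 Ω
Step 3 — Parallel combination: 1/Z_total = 1/R + 1/L + 1/C; Z_total = 0.3411 + j6.281 Ω = 6.29∠86.9° Ω.
Step 4 — Source phasor: V = 8.14∠-7.8° V = 8.065 - j1.105 V.
Step 5 — Ohm's law: I = V / Z_total = (8.065 - j1.105) / (0.3411 + j6.281) = -0.1059 - j1.29 A.
Step 6 — Convert to polar: |I| = 1.294 A, ∠I = -94.7°.

I = 1.294∠-94.7° A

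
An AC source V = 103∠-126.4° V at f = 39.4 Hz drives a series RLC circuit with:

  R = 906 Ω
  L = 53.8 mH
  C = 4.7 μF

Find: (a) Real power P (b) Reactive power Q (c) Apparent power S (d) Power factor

Step 1 — Angular frequency: ω = 2π·f = 2π·39.4 = 247.6 rad/s.
Step 2 — Component impedances:
  R: Z = R = 906 Ω
  L: Z = jωL = j·247.6·0.0538 = 0 + j13.32 Ω
  C: Z = 1/(jωC) = -j/(ω·C) = 0 - j859.5 Ω
Step 3 — Series combination: Z_total = R + L + C = 906 - j846.1 Ω = 1240∠-43.0° Ω.
Step 4 — Source phasor: V = 103∠-126.4° V = -61.12 - j82.9 V.
Step 5 — Current: I = V / Z = 0.009612 - j0.08253 A = 0.08309∠-83.4° A.
Step 6 — Complex power: S = V·I* = 6.254 - j5.841 VA.
Step 7 — Real power: P = Re(S) = 6.254 W.
Step 8 — Reactive power: Q = Im(S) = -5.841 VAR.
Step 9 — Apparent power: |S| = 8.558 VA.
Step 10 — Power factor: PF = P/|S| = 0.7308 (leading).

(a) P = 6.254 W  (b) Q = -5.841 VAR  (c) S = 8.558 VA  (d) PF = 0.7308 (leading)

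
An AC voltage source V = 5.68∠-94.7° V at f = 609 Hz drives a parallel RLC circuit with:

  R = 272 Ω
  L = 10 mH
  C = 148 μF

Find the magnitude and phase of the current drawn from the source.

Step 1 — Angular frequency: ω = 2π·f = 2π·609 = 3826 rad/s.
Step 2 — Component impedances:
  R: Z = R = 272 Ω
  L: Z = jωL = j·3826·0.01 = 0 + j38.26 Ω
  C: Z = 1/(jωC) = -j/(ω·C) = 0 - j1.766 Ω
Step 3 — Parallel combination: 1/Z_total = 1/R + 1/L + 1/C; Z_total = 0.0126 - j1.851 Ω = 1.851∠-89.6° Ω.
Step 4 — Source phasor: V = 5.68∠-94.7° V = -0.4654 - j5.661 V.
Step 5 — Ohm's law: I = V / Z_total = (-0.4654 - j5.661) / (0.0126 - j1.851) = 3.056 - j0.2722 A.
Step 6 — Convert to polar: |I| = 3.068 A, ∠I = -5.1°.

I = 3.068∠-5.1° A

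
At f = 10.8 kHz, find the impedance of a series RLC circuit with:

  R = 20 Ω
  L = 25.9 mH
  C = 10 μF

Step 1 — Angular frequency: ω = 2π·f = 2π·1.08e+04 = 6.786e+04 rad/s.
Step 2 — Component impedances:
  R: Z = R = 20 Ω
  L: Z = jωL = j·6.786e+04·0.0259 = 0 + j1758 Ω
  C: Z = 1/(jωC) = -j/(ω·C) = 0 - j1.474 Ω
Step 3 — Series combination: Z_total = R + L + C = 20 + j1756 Ω = 1756∠89.3° Ω.

Z = 20 + j1756 Ω = 1756∠89.3° Ω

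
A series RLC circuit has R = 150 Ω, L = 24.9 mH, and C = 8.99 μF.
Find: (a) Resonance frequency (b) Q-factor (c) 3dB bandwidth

Step 1 — Resonance: ω₀ = 1/√(LC) = 1/√(0.0249·8.99e-06) = 2114 rad/s.
Step 2 — f₀ = ω₀/(2π) = 336.4 Hz.
Step 3 — Series Q: Q = ω₀L/R = 2114·0.0249/150 = 0.3509.
Step 4 — Bandwidth: Δω = ω₀/Q = 6024 rad/s; BW = Δω/(2π) = 958.8 Hz.

(a) f₀ = 336.4 Hz  (b) Q = 0.3509  (c) BW = 958.8 Hz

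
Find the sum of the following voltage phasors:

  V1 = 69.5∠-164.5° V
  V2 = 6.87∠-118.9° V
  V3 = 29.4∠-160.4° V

Step 1 — Convert each phasor to rectangular form:
  V1 = 69.5·(cos(-164.5°) + j·sin(-164.5°)) = -66.97 - j18.57 V
  V2 = 6.87·(cos(-118.9°) + j·sin(-118.9°)) = -3.32 - j6.014 V
  V3 = 29.4·(cos(-160.4°) + j·sin(-160.4°)) = -27.7 - j9.862 V
Step 2 — Sum components: V_total = -97.99 - j34.45 V.
Step 3 — Convert to polar: |V_total| = 103.9 V, ∠V_total = -160.6°.

V_total = 103.9∠-160.6° V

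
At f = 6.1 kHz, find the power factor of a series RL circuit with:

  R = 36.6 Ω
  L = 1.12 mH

Step 1 — Angular frequency: ω = 2π·f = 2π·6100 = 3.833e+04 rad/s.
Step 2 — Component impedances:
  R: Z = R = 36.6 Ω
  L: Z = jωL = j·3.833e+04·0.00112 = 0 + j42.93 Ω
Step 3 — Series combination: Z_total = R + L = 36.6 + j42.93 Ω = 56.41∠49.5° Ω.
Step 4 — Power factor: PF = cos(φ) = Re(Z)/|Z| = 36.6/56.41 = 0.6488.
Step 5 — Type: Im(Z) = 42.93 ⇒ lagging (phase φ = 49.5°).

PF = 0.6488 (lagging, φ = 49.5°)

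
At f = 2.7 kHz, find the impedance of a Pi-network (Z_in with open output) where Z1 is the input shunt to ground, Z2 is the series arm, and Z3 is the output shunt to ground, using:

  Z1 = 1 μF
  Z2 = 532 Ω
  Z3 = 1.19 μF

Step 1 — Angular frequency: ω = 2π·f = 2π·2700 = 1.696e+04 rad/s.
Step 2 — Component impedances:
  Z1: Z = 1/(jωC) = -j/(ω·C) = 0 - j58.95 Ω
  Z2: Z = R = 532 Ω
  Z3: Z = 1/(jωC) = -j/(ω·C) = 0 - j49.53 Ω
Step 3 — With open output, the series arm Z2 and the output shunt Z3 appear in series to ground: Z2 + Z3 = 532 - j49.53 Ω.
Step 4 — Parallel with input shunt Z1: Z_in = Z1 || (Z2 + Z3) = 6.271 - j57.67 Ω = 58.01∠-83.8° Ω.

Z = 6.271 - j57.67 Ω = 58.01∠-83.8° Ω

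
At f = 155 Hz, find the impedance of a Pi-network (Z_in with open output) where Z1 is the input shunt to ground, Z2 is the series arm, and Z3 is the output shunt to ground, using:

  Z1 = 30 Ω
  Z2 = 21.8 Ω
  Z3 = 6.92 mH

Step 1 — Angular frequency: ω = 2π·f = 2π·155 = 973.9 rad/s.
Step 2 — Component impedances:
  Z1: Z = R = 30 Ω
  Z2: Z = R = 21.8 Ω
  Z3: Z = jωL = j·973.9·0.00692 = 0 + j6.739 Ω
Step 3 — With open output, the series arm Z2 and the output shunt Z3 appear in series to ground: Z2 + Z3 = 21.8 + j6.739 Ω.
Step 4 — Parallel with input shunt Z1: Z_in = Z1 || (Z2 + Z3) = 12.91 + j2.223 Ω = 13.1∠9.8° Ω.

Z = 12.91 + j2.223 Ω = 13.1∠9.8° Ω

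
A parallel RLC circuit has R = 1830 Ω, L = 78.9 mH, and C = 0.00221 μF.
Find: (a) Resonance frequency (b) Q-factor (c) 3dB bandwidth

Step 1 — Resonance: ω₀ = 1/√(LC) = 1/√(0.0789·2.21e-09) = 7.573e+04 rad/s.
Step 2 — f₀ = ω₀/(2π) = 1.205e+04 Hz.
Step 3 — Parallel Q: Q = R/(ω₀L) = 1830/(7.573e+04·0.0789) = 0.3063.
Step 4 — Bandwidth: Δω = ω₀/Q = 2.473e+05 rad/s; BW = Δω/(2π) = 3.935e+04 Hz.

(a) f₀ = 1.205e+04 Hz  (b) Q = 0.3063  (c) BW = 3.935e+04 Hz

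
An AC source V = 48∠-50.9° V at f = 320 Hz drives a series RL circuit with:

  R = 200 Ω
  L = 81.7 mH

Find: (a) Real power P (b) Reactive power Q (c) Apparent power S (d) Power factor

Step 1 — Angular frequency: ω = 2π·f = 2π·320 = 2011 rad/s.
Step 2 — Component impedances:
  R: Z = R = 200 Ω
  L: Z = jωL = j·2011·0.0817 = 0 + j164.3 Ω
Step 3 — Series combination: Z_total = R + L = 200 + j164.3 Ω = 258.8∠39.4° Ω.
Step 4 — Source phasor: V = 48∠-50.9° V = 30.27 - j37.25 V.
Step 5 — Current: I = V / Z = -0.0009632 - j0.1855 A = 0.1855∠-90.3° A.
Step 6 — Complex power: S = V·I* = 6.879 + j5.65 VA.
Step 7 — Real power: P = Re(S) = 6.879 W.
Step 8 — Reactive power: Q = Im(S) = 5.65 VAR.
Step 9 — Apparent power: |S| = 8.902 VA.
Step 10 — Power factor: PF = P/|S| = 0.7728 (lagging).

(a) P = 6.879 W  (b) Q = 5.65 VAR  (c) S = 8.902 VA  (d) PF = 0.7728 (lagging)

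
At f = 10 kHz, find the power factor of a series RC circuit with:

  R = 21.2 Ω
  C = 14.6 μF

Step 1 — Angular frequency: ω = 2π·f = 2π·1e+04 = 6.283e+04 rad/s.
Step 2 — Component impedances:
  R: Z = R = 21.2 Ω
  C: Z = 1/(jωC) = -j/(ω·C) = 0 - j1.09 Ω
Step 3 — Series combination: Z_total = R + C = 21.2 - j1.09 Ω = 21.23∠-2.9° Ω.
Step 4 — Power factor: PF = cos(φ) = Re(Z)/|Z| = 21.2/21.228 = 0.9987.
Step 5 — Type: Im(Z) = -1.09 ⇒ leading (phase φ = -2.9°).

PF = 0.9987 (leading, φ = -2.9°)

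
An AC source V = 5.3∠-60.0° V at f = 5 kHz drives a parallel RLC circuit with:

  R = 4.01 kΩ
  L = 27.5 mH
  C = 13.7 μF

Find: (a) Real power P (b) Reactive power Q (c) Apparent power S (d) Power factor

Step 1 — Angular frequency: ω = 2π·f = 2π·5000 = 3.142e+04 rad/s.
Step 2 — Component impedances:
  R: Z = R = 4010 Ω
  L: Z = jωL = j·3.142e+04·0.0275 = 0 + j863.9 Ω
  C: Z = 1/(jωC) = -j/(ω·C) = 0 - j2.323 Ω
Step 3 — Parallel combination: 1/Z_total = 1/R + 1/L + 1/C; Z_total = 0.001353 - j2.33 Ω = 2.33∠-90.0° Ω.
Step 4 — Source phasor: V = 5.3∠-60.0° V = 2.65 - j4.59 V.
Step 5 — Current: I = V / Z = 1.971 + j1.136 A = 2.275∠30.0° A.
Step 6 — Complex power: S = V·I* = 0.007005 - j12.06 VA.
Step 7 — Real power: P = Re(S) = 0.007005 W.
Step 8 — Reactive power: Q = Im(S) = -12.06 VAR.
Step 9 — Apparent power: |S| = 12.06 VA.
Step 10 — Power factor: PF = P/|S| = 0.000581 (leading).

(a) P = 0.007005 W  (b) Q = -12.06 VAR  (c) S = 12.06 VA  (d) PF = 0.000581 (leading)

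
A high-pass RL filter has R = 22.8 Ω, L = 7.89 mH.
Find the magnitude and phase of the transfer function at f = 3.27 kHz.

Step 1 — Angular frequency: ω = 2π·3270 = 2.055e+04 rad/s.
Step 2 — Transfer function: H(jω) = jωL/(R + jωL).
Step 3 — Numerator jωL = j·162.1; denominator R + jωL = 22.8 + j162.1.
Step 4 — H = 0.9806 + j0.1379.
Step 5 — Magnitude: |H| = 0.9903 (-0.1 dB); phase: φ = 8.0°.

|H| = 0.9903 (-0.1 dB), φ = 8.0°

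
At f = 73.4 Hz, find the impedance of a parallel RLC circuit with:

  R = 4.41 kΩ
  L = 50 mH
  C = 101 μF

Step 1 — Angular frequency: ω = 2π·f = 2π·73.4 = 461.2 rad/s.
Step 2 — Component impedances:
  R: Z = R = 4410 Ω
  L: Z = jωL = j·461.2·0.05 = 0 + j23.06 Ω
  C: Z = 1/(jωC) = -j/(ω·C) = 0 - j21.47 Ω
Step 3 — Parallel combination: 1/Z_total = 1/R + 1/L + 1/C; Z_total = 21.85 - j309.7 Ω = 310.4∠-86.0° Ω.

Z = 21.85 - j309.7 Ω = 310.4∠-86.0° Ω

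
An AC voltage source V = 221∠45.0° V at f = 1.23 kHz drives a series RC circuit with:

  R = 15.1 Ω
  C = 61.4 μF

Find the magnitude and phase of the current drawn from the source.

Step 1 — Angular frequency: ω = 2π·f = 2π·1230 = 7728 rad/s.
Step 2 — Component impedances:
  R: Z = R = 15.1 Ω
  C: Z = 1/(jωC) = -j/(ω·C) = 0 - j2.107 Ω
Step 3 — Series combination: Z_total = R + C = 15.1 - j2.107 Ω = 15.25∠-7.9° Ω.
Step 4 — Source phasor: V = 221∠45.0° V = 156.3 + j156.3 V.
Step 5 — Ohm's law: I = V / Z_total = (156.3 + j156.3) / (15.1 - j2.107) = 8.735 + j11.57 A.
Step 6 — Convert to polar: |I| = 14.5 A, ∠I = 52.9°.

I = 14.5∠52.9° A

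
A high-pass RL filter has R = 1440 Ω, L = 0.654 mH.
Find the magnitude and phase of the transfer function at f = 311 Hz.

Step 1 — Angular frequency: ω = 2π·311 = 1954 rad/s.
Step 2 — Transfer function: H(jω) = jωL/(R + jωL).
Step 3 — Numerator jωL = j·1.278; denominator R + jωL = 1440 + j1.278.
Step 4 — H = 7.876e-07 + j0.0008875.
Step 5 — Magnitude: |H| = 0.0008875 (-61.0 dB); phase: φ = 89.9°.

|H| = 0.0008875 (-61.0 dB), φ = 89.9°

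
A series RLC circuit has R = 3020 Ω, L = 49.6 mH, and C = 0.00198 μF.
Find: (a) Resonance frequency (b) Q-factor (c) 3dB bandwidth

Step 1 — Resonance condition Im(Z)=0 gives ω₀ = 1/√(LC).
Step 2 — ω₀ = 1/√(0.0496·1.98e-09) = 1.009e+05 rad/s.
Step 3 — f₀ = ω₀/(2π) = 1.606e+04 Hz.
Step 4 — Series Q: Q = ω₀L/R = 1.009e+05·0.0496/3020 = 1.657.
Step 5 — 3dB bandwidth: Δω = ω₀/Q = 6.089e+04 rad/s; BW = Δω/(2π) = 9690 Hz.

(a) f₀ = 1.606e+04 Hz  (b) Q = 1.657  (c) BW = 9690 Hz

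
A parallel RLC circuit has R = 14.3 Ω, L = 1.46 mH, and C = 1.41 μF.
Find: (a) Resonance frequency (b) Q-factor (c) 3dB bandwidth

Step 1 — Resonance: ω₀ = 1/√(LC) = 1/√(0.00146·1.41e-06) = 2.204e+04 rad/s.
Step 2 — f₀ = ω₀/(2π) = 3508 Hz.
Step 3 — Parallel Q: Q = R/(ω₀L) = 14.3/(2.204e+04·0.00146) = 0.4444.
Step 4 — Bandwidth: Δω = ω₀/Q = 4.96e+04 rad/s; BW = Δω/(2π) = 7893 Hz.

(a) f₀ = 3508 Hz  (b) Q = 0.4444  (c) BW = 7893 Hz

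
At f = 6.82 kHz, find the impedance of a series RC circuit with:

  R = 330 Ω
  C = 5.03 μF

Step 1 — Angular frequency: ω = 2π·f = 2π·6820 = 4.285e+04 rad/s.
Step 2 — Component impedances:
  R: Z = R = 330 Ω
  C: Z = 1/(jωC) = -j/(ω·C) = 0 - j4.639 Ω
Step 3 — Series combination: Z_total = R + C = 330 - j4.639 Ω = 330∠-0.8° Ω.

Z = 330 - j4.639 Ω = 330∠-0.8° Ω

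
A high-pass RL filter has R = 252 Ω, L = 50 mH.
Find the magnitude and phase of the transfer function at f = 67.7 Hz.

Step 1 — Angular frequency: ω = 2π·67.7 = 425.4 rad/s.
Step 2 — Transfer function: H(jω) = jωL/(R + jωL).
Step 3 — Numerator jωL = j·21.27; denominator R + jωL = 252 + j21.27.
Step 4 — H = 0.007073 + j0.0838.
Step 5 — Magnitude: |H| = 0.0841 (-21.5 dB); phase: φ = 85.2°.

|H| = 0.0841 (-21.5 dB), φ = 85.2°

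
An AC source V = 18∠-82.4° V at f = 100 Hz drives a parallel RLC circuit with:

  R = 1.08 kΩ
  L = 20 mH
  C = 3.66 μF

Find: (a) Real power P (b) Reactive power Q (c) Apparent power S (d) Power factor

Step 1 — Angular frequency: ω = 2π·f = 2π·100 = 628.3 rad/s.
Step 2 — Component impedances:
  R: Z = R = 1080 Ω
  L: Z = jωL = j·628.3·0.02 = 0 + j12.57 Ω
  C: Z = 1/(jωC) = -j/(ω·C) = 0 - j434.8 Ω
Step 3 — Parallel combination: 1/Z_total = 1/R + 1/L + 1/C; Z_total = 0.155 + j12.94 Ω = 12.94∠89.3° Ω.
Step 4 — Source phasor: V = 18∠-82.4° V = 2.381 - j17.84 V.
Step 5 — Current: I = V / Z = -1.377 - j0.2005 A = 1.391∠-171.7° A.
Step 6 — Complex power: S = V·I* = 0.3 + j25.04 VA.
Step 7 — Real power: P = Re(S) = 0.3 W.
Step 8 — Reactive power: Q = Im(S) = 25.04 VAR.
Step 9 — Apparent power: |S| = 25.04 VA.
Step 10 — Power factor: PF = P/|S| = 0.01198 (lagging).

(a) P = 0.3 W  (b) Q = 25.04 VAR  (c) S = 25.04 VA  (d) PF = 0.01198 (lagging)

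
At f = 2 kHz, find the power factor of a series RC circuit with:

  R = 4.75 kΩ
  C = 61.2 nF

Step 1 — Angular frequency: ω = 2π·f = 2π·2000 = 1.257e+04 rad/s.
Step 2 — Component impedances:
  R: Z = R = 4750 Ω
  C: Z = 1/(jωC) = -j/(ω·C) = 0 - j1300 Ω
Step 3 — Series combination: Z_total = R + C = 4750 - j1300 Ω = 4925∠-15.3° Ω.
Step 4 — Power factor: PF = cos(φ) = Re(Z)/|Z| = 4750/4925 = 0.9645.
Step 5 — Type: Im(Z) = -1300 ⇒ leading (phase φ = -15.3°).

PF = 0.9645 (leading, φ = -15.3°)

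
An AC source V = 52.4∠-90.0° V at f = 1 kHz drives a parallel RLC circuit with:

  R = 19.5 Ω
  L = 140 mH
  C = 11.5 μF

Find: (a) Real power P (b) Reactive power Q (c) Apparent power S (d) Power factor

Step 1 — Angular frequency: ω = 2π·f = 2π·1000 = 6283 rad/s.
Step 2 — Component impedances:
  R: Z = R = 19.5 Ω
  L: Z = jωL = j·6283·0.14 = 0 + j879.6 Ω
  C: Z = 1/(jωC) = -j/(ω·C) = 0 - j13.84 Ω
Step 3 — Parallel combination: 1/Z_total = 1/R + 1/L + 1/C; Z_total = 6.671 - j9.251 Ω = 11.41∠-54.2° Ω.
Step 4 — Source phasor: V = 52.4∠-90.0° V = 0 - j52.4 V.
Step 5 — Current: I = V / Z = 3.727 - j2.687 A = 4.594∠-35.8° A.
Step 6 — Complex power: S = V·I* = 140.8 - j195.3 VA.
Step 7 — Real power: P = Re(S) = 140.8 W.
Step 8 — Reactive power: Q = Im(S) = -195.3 VAR.
Step 9 — Apparent power: |S| = 240.7 VA.
Step 10 — Power factor: PF = P/|S| = 0.5849 (leading).

(a) P = 140.8 W  (b) Q = -195.3 VAR  (c) S = 240.7 VA  (d) PF = 0.5849 (leading)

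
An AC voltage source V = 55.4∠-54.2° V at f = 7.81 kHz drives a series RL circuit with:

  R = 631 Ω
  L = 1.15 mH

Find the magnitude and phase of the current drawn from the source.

Step 1 — Angular frequency: ω = 2π·f = 2π·7810 = 4.907e+04 rad/s.
Step 2 — Component impedances:
  R: Z = R = 631 Ω
  L: Z = jωL = j·4.907e+04·0.00115 = 0 + j56.43 Ω
Step 3 — Series combination: Z_total = R + L = 631 + j56.43 Ω = 633.5∠5.1° Ω.
Step 4 — Source phasor: V = 55.4∠-54.2° V = 32.41 - j44.93 V.
Step 5 — Ohm's law: I = V / Z_total = (32.41 - j44.93) / (631 + j56.43) = 0.04463 - j0.0752 A.
Step 6 — Convert to polar: |I| = 0.08745 A, ∠I = -59.3°.

I = 0.08745∠-59.3° A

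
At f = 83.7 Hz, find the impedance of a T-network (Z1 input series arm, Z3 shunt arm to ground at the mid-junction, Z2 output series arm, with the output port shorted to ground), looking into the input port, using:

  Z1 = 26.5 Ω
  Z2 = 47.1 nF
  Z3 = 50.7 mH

Step 1 — Angular frequency: ω = 2π·f = 2π·83.7 = 525.9 rad/s.
Step 2 — Component impedances:
  Z1: Z = R = 26.5 Ω
  Z2: Z = 1/(jωC) = -j/(ω·C) = 0 - j4.037e+04 Ω
  Z3: Z = jωL = j·525.9·0.0507 = 0 + j26.66 Ω
Step 3 — With the output port shorted to ground, the output series arm Z2 runs from the junction to ground; the shunt arm Z3 also runs from the junction to ground. They appear in parallel: Z3 || Z2 = 0 + j26.68 Ω.
Step 4 — Series with input arm Z1: Z_in = Z1 + (Z3 || Z2) = 26.5 + j26.68 Ω = 37.6∠45.2° Ω.

Z = 26.5 + j26.68 Ω = 37.6∠45.2° Ω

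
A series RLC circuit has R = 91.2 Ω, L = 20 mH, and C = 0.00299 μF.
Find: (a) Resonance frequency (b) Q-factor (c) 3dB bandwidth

Step 1 — Resonance condition Im(Z)=0 gives ω₀ = 1/√(LC).
Step 2 — ω₀ = 1/√(0.02·2.99e-09) = 1.293e+05 rad/s.
Step 3 — f₀ = ω₀/(2π) = 2.058e+04 Hz.
Step 4 — Series Q: Q = ω₀L/R = 1.293e+05·0.02/91.2 = 28.36.
Step 5 — 3dB bandwidth: Δω = ω₀/Q = 4560 rad/s; BW = Δω/(2π) = 725.7 Hz.

(a) f₀ = 2.058e+04 Hz  (b) Q = 28.36  (c) BW = 725.7 Hz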